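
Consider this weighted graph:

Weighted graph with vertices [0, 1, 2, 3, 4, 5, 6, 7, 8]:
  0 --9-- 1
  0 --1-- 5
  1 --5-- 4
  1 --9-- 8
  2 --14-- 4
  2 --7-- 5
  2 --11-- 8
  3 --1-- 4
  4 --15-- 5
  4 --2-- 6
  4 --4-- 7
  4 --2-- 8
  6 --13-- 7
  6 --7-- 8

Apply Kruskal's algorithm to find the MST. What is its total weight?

Applying Kruskal's algorithm (sort edges by weight, add if no cycle):
  Add (0,5) w=1
  Add (3,4) w=1
  Add (4,6) w=2
  Add (4,8) w=2
  Add (4,7) w=4
  Add (1,4) w=5
  Add (2,5) w=7
  Skip (6,8) w=7 (creates cycle)
  Add (0,1) w=9
  Skip (1,8) w=9 (creates cycle)
  Skip (2,8) w=11 (creates cycle)
  Skip (6,7) w=13 (creates cycle)
  Skip (2,4) w=14 (creates cycle)
  Skip (4,5) w=15 (creates cycle)
MST weight = 31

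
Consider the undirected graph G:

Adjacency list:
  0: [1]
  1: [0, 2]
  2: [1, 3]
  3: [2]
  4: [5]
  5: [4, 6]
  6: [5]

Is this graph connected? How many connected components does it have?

Checking connectivity: the graph has 2 connected component(s).
Components: [[0, 1, 2, 3], [4, 5, 6]]. The graph is NOT connected.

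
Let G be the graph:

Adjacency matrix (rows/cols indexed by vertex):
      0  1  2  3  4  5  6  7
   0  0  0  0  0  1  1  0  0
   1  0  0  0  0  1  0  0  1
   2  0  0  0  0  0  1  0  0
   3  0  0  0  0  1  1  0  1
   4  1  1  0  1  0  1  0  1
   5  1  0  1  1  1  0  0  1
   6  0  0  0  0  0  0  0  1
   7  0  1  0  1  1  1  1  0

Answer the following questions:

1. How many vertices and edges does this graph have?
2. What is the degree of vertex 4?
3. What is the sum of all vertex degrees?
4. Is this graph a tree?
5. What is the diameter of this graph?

Count: 8 vertices, 12 edges.
Vertex 4 has neighbors [0, 1, 3, 5, 7], degree = 5.
Handshaking lemma: 2 * 12 = 24.
A tree on 8 vertices has 7 edges. This graph has 12 edges (5 extra). Not a tree.
Diameter (longest shortest path) = 3.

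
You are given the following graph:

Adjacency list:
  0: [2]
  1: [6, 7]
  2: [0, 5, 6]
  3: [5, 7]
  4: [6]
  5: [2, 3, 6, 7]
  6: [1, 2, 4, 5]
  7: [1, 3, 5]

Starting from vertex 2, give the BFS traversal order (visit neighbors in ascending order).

BFS from vertex 2 (neighbors processed in ascending order):
Visit order: 2, 0, 5, 6, 3, 7, 1, 4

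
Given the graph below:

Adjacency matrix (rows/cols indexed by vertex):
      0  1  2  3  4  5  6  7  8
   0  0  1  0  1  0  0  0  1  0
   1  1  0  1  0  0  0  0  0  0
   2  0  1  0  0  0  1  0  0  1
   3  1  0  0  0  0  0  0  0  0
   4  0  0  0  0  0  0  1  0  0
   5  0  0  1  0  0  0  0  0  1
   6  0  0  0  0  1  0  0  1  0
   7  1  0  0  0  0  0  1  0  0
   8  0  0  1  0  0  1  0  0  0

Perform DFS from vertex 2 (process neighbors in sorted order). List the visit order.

DFS from vertex 2 (neighbors processed in ascending order):
Visit order: 2, 1, 0, 3, 7, 6, 4, 5, 8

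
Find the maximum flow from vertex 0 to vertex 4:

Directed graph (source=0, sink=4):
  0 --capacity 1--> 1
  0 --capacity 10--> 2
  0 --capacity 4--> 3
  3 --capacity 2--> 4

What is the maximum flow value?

Computing max flow:
  Flow on (0->3): 2/4
  Flow on (3->4): 2/2
Maximum flow = 2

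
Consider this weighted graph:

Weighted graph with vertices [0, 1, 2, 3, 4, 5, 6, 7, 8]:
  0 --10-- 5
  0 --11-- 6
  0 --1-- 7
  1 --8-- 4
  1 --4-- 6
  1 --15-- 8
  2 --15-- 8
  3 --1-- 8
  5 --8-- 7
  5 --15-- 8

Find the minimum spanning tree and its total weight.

Applying Kruskal's algorithm (sort edges by weight, add if no cycle):
  Add (0,7) w=1
  Add (3,8) w=1
  Add (1,6) w=4
  Add (1,4) w=8
  Add (5,7) w=8
  Skip (0,5) w=10 (creates cycle)
  Add (0,6) w=11
  Add (1,8) w=15
  Add (2,8) w=15
  Skip (5,8) w=15 (creates cycle)
MST weight = 63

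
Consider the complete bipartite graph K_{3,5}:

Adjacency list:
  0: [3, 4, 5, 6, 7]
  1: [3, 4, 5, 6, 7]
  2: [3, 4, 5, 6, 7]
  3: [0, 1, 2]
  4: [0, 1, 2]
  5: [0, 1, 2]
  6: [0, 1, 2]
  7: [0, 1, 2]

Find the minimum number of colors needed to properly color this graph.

K_{3,5} is bipartite: vertices split into two independent sets of size 3 and 5.
Color one set 0, the other 1. No adjacent vertices share a color.
Chromatic number = 2.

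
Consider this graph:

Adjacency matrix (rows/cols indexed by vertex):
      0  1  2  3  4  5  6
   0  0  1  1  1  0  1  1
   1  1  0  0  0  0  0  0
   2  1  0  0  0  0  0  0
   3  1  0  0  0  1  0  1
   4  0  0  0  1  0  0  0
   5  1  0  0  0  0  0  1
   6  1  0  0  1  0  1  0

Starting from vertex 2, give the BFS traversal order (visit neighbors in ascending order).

BFS from vertex 2 (neighbors processed in ascending order):
Visit order: 2, 0, 1, 3, 5, 6, 4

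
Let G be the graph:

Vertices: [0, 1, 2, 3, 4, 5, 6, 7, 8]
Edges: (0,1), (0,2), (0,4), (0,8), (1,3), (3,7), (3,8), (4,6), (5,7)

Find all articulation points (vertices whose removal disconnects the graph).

An articulation point is a vertex whose removal disconnects the graph.
Articulation points: [0, 3, 4, 7]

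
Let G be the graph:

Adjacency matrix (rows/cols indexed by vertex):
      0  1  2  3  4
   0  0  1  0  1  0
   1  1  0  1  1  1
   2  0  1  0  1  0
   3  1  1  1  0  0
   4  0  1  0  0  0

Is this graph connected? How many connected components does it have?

Checking connectivity: the graph has 1 connected component(s).
All vertices are reachable from each other. The graph IS connected.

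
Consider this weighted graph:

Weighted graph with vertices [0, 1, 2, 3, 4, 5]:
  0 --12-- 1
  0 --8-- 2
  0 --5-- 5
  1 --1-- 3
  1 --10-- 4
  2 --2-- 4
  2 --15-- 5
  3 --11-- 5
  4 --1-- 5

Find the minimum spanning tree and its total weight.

Applying Kruskal's algorithm (sort edges by weight, add if no cycle):
  Add (1,3) w=1
  Add (4,5) w=1
  Add (2,4) w=2
  Add (0,5) w=5
  Skip (0,2) w=8 (creates cycle)
  Add (1,4) w=10
  Skip (3,5) w=11 (creates cycle)
  Skip (0,1) w=12 (creates cycle)
  Skip (2,5) w=15 (creates cycle)
MST weight = 19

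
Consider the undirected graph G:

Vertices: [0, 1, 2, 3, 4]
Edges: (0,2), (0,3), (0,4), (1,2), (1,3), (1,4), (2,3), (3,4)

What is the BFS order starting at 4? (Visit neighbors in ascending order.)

BFS from vertex 4 (neighbors processed in ascending order):
Visit order: 4, 0, 1, 3, 2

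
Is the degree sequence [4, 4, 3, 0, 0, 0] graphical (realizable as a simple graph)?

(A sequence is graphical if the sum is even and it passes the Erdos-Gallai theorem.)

Sum of degrees = 11. Sum is odd, so the sequence is NOT graphical.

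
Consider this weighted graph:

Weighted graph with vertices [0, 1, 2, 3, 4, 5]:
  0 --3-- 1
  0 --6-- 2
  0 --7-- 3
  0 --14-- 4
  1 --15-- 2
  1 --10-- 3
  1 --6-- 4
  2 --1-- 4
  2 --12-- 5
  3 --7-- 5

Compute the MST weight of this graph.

Applying Kruskal's algorithm (sort edges by weight, add if no cycle):
  Add (2,4) w=1
  Add (0,1) w=3
  Add (0,2) w=6
  Skip (1,4) w=6 (creates cycle)
  Add (0,3) w=7
  Add (3,5) w=7
  Skip (1,3) w=10 (creates cycle)
  Skip (2,5) w=12 (creates cycle)
  Skip (0,4) w=14 (creates cycle)
  Skip (1,2) w=15 (creates cycle)
MST weight = 24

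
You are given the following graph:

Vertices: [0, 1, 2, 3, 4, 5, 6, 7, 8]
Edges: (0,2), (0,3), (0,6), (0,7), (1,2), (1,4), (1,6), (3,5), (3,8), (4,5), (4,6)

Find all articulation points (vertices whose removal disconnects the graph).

An articulation point is a vertex whose removal disconnects the graph.
Articulation points: [0, 3]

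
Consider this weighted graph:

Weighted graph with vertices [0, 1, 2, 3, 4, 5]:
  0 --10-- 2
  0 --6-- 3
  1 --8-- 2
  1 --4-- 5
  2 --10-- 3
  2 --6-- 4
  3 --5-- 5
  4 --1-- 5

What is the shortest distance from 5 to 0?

Using Dijkstra's algorithm from vertex 5:
Shortest path: 5 -> 3 -> 0
Total weight: 5 + 6 = 11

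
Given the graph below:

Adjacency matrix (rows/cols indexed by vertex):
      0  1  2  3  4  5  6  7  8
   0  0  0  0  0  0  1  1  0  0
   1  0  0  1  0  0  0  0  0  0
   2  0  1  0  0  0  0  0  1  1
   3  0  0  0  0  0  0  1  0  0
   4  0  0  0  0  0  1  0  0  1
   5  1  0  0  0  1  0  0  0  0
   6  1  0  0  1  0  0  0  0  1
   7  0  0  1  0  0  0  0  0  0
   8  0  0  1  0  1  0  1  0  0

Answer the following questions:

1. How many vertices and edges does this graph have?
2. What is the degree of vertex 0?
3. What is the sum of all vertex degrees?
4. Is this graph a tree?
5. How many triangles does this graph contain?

Count: 9 vertices, 9 edges.
Vertex 0 has neighbors [5, 6], degree = 2.
Handshaking lemma: 2 * 9 = 18.
A tree on 9 vertices has 8 edges. This graph has 9 edges (1 extra). Not a tree.
Number of triangles = 0.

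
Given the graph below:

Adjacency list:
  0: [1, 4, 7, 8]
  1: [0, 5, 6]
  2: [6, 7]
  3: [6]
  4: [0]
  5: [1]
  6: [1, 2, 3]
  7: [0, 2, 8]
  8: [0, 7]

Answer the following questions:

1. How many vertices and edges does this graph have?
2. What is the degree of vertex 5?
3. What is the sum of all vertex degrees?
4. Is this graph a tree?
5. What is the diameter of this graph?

Count: 9 vertices, 10 edges.
Vertex 5 has neighbors [1], degree = 1.
Handshaking lemma: 2 * 10 = 20.
A tree on 9 vertices has 8 edges. This graph has 10 edges (2 extra). Not a tree.
Diameter (longest shortest path) = 4.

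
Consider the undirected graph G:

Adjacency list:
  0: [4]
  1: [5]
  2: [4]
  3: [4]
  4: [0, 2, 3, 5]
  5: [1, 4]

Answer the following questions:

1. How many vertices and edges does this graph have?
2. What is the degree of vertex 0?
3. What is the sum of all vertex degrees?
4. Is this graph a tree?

Count: 6 vertices, 5 edges.
Vertex 0 has neighbors [4], degree = 1.
Handshaking lemma: 2 * 5 = 10.
A graph is a tree iff it is connected and has exactly n-1 edges. This graph is connected (all 6 vertices in one component) and has 6-1 = 5 edges. It is a tree.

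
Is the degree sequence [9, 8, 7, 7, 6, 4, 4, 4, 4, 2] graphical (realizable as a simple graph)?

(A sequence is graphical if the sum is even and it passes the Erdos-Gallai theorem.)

Sum of degrees = 55. Sum is odd, so the sequence is NOT graphical.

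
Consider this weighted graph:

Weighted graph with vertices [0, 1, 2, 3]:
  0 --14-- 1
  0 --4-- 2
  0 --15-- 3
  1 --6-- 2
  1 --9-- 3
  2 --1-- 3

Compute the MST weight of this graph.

Applying Kruskal's algorithm (sort edges by weight, add if no cycle):
  Add (2,3) w=1
  Add (0,2) w=4
  Add (1,2) w=6
  Skip (1,3) w=9 (creates cycle)
  Skip (0,1) w=14 (creates cycle)
  Skip (0,3) w=15 (creates cycle)
MST weight = 11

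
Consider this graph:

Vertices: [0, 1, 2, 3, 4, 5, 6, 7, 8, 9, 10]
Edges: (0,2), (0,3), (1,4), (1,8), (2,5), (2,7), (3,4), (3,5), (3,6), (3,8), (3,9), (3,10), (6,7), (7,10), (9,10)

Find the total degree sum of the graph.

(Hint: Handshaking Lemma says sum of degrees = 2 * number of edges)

Count edges: 15 edges.
By Handshaking Lemma: sum of degrees = 2 * 15 = 30.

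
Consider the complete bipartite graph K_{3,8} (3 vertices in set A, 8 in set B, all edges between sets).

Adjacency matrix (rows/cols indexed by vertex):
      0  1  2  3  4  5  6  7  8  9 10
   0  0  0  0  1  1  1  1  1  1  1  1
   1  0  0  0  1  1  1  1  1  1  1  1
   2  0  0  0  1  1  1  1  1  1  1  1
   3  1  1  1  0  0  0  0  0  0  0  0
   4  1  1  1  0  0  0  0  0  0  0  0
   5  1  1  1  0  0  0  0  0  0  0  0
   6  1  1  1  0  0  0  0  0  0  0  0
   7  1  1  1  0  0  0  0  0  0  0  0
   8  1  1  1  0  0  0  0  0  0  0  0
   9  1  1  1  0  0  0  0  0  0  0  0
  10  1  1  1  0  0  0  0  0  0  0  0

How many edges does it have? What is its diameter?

K_{3,8} has 3 * 8 = 24 edges.
Any vertex reaches any opposite-side vertex in 1 step; same-side vertices reach in 2 steps via any opposite-side vertex.
Diameter = 2.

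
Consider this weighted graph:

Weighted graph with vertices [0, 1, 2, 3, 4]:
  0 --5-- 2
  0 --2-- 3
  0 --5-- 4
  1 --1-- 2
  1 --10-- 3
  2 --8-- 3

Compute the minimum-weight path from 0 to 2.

Using Dijkstra's algorithm from vertex 0:
Shortest path: 0 -> 2
Total weight: 5 = 5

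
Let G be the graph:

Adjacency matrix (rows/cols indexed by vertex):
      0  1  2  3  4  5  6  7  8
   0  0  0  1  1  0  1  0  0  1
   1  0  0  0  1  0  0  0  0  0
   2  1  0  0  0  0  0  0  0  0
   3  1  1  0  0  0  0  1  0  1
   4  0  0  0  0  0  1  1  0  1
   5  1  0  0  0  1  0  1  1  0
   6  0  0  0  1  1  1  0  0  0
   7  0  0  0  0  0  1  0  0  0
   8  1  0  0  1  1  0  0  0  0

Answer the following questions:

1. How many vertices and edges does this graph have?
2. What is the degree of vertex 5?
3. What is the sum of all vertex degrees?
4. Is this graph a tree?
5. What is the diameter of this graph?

Count: 9 vertices, 12 edges.
Vertex 5 has neighbors [0, 4, 6, 7], degree = 4.
Handshaking lemma: 2 * 12 = 24.
A tree on 9 vertices has 8 edges. This graph has 12 edges (4 extra). Not a tree.
Diameter (longest shortest path) = 4.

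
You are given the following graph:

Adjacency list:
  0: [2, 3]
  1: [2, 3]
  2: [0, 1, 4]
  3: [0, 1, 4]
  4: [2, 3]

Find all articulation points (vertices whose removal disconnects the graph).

No articulation points. The graph is biconnected.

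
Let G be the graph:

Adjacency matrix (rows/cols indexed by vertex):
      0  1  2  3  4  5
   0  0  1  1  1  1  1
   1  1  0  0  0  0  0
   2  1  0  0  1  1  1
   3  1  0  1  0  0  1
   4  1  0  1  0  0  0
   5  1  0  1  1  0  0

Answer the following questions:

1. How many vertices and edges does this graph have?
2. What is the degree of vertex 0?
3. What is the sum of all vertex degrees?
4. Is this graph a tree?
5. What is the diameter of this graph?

Count: 6 vertices, 9 edges.
Vertex 0 has neighbors [1, 2, 3, 4, 5], degree = 5.
Handshaking lemma: 2 * 9 = 18.
A tree on 6 vertices has 5 edges. This graph has 9 edges (4 extra). Not a tree.
Diameter (longest shortest path) = 2.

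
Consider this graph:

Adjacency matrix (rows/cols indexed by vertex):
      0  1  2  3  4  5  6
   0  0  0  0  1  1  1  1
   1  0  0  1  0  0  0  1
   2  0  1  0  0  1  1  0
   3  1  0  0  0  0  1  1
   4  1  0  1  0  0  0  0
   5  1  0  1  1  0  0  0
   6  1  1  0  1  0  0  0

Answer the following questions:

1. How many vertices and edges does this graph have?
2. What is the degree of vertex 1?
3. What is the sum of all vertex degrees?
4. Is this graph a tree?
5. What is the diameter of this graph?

Count: 7 vertices, 10 edges.
Vertex 1 has neighbors [2, 6], degree = 2.
Handshaking lemma: 2 * 10 = 20.
A tree on 7 vertices has 6 edges. This graph has 10 edges (4 extra). Not a tree.
Diameter (longest shortest path) = 2.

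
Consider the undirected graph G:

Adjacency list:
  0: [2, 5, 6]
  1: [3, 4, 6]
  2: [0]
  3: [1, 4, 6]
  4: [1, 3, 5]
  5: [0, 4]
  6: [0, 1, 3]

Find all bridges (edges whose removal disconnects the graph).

A bridge is an edge whose removal increases the number of connected components.
Bridges found: (0,2)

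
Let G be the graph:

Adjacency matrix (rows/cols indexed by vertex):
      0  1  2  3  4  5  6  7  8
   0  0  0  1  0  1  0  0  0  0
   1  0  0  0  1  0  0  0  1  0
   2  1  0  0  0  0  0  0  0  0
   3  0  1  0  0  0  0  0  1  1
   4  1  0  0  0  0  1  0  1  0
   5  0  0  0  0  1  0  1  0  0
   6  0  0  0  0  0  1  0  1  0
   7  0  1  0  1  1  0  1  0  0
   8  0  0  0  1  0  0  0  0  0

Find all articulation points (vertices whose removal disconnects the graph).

An articulation point is a vertex whose removal disconnects the graph.
Articulation points: [0, 3, 4, 7]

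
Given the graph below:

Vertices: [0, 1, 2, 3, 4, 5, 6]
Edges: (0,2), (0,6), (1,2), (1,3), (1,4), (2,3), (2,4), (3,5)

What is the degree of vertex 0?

Vertex 0 has neighbors [2, 6], so deg(0) = 2.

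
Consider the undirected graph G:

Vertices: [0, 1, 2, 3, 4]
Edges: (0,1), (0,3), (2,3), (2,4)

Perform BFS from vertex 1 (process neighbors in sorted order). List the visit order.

BFS from vertex 1 (neighbors processed in ascending order):
Visit order: 1, 0, 3, 2, 4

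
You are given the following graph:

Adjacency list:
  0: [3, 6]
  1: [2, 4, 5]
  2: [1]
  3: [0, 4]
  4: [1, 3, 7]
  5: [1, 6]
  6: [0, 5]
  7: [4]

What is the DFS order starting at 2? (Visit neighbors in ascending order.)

DFS from vertex 2 (neighbors processed in ascending order):
Visit order: 2, 1, 4, 3, 0, 6, 5, 7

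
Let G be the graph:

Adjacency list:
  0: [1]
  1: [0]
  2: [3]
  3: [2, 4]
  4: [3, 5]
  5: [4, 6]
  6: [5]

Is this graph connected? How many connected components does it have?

Checking connectivity: the graph has 2 connected component(s).
Components: [[0, 1], [2, 3, 4, 5, 6]]. The graph is NOT connected.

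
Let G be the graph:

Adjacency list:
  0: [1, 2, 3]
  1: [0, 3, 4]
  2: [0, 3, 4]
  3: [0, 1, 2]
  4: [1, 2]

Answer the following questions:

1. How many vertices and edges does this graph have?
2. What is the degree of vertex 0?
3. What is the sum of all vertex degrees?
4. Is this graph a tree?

Count: 5 vertices, 7 edges.
Vertex 0 has neighbors [1, 2, 3], degree = 3.
Handshaking lemma: 2 * 7 = 14.
A tree on 5 vertices has 4 edges. This graph has 7 edges (3 extra). Not a tree.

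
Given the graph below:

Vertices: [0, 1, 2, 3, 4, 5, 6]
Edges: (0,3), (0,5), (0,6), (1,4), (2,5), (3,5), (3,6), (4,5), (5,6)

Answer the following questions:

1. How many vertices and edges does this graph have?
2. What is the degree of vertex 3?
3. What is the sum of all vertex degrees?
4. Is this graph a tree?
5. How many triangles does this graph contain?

Count: 7 vertices, 9 edges.
Vertex 3 has neighbors [0, 5, 6], degree = 3.
Handshaking lemma: 2 * 9 = 18.
A tree on 7 vertices has 6 edges. This graph has 9 edges (3 extra). Not a tree.
Number of triangles = 4.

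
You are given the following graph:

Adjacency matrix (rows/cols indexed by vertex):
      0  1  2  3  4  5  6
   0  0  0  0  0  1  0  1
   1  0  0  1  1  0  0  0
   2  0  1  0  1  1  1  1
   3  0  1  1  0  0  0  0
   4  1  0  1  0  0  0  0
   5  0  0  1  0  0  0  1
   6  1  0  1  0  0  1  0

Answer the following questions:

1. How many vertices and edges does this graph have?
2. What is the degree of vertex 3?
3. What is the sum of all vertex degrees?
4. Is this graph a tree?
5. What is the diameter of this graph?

Count: 7 vertices, 9 edges.
Vertex 3 has neighbors [1, 2], degree = 2.
Handshaking lemma: 2 * 9 = 18.
A tree on 7 vertices has 6 edges. This graph has 9 edges (3 extra). Not a tree.
Diameter (longest shortest path) = 3.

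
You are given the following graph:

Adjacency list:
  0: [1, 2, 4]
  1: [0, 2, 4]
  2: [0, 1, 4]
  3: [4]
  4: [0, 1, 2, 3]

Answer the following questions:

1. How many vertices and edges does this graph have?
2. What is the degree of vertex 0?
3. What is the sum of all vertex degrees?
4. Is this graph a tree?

Count: 5 vertices, 7 edges.
Vertex 0 has neighbors [1, 2, 4], degree = 3.
Handshaking lemma: 2 * 7 = 14.
A tree on 5 vertices has 4 edges. This graph has 7 edges (3 extra). Not a tree.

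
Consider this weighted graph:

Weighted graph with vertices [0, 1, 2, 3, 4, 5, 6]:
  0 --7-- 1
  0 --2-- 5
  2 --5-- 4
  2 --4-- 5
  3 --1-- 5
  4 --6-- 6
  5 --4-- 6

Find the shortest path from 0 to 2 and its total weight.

Using Dijkstra's algorithm from vertex 0:
Shortest path: 0 -> 5 -> 2
Total weight: 2 + 4 = 6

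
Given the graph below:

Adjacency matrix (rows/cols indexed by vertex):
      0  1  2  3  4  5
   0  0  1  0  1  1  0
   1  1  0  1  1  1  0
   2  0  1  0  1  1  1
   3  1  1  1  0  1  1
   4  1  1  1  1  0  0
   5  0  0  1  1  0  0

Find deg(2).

Vertex 2 has neighbors [1, 3, 4, 5], so deg(2) = 4.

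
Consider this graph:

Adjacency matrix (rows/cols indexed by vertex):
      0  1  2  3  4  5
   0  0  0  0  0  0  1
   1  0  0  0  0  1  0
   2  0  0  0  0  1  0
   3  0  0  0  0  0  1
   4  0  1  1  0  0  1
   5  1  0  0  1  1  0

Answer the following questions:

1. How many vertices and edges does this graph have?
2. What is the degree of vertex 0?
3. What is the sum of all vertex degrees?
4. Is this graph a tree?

Count: 6 vertices, 5 edges.
Vertex 0 has neighbors [5], degree = 1.
Handshaking lemma: 2 * 5 = 10.
A graph is a tree iff it is connected and has exactly n-1 edges. This graph is connected (all 6 vertices in one component) and has 6-1 = 5 edges. It is a tree.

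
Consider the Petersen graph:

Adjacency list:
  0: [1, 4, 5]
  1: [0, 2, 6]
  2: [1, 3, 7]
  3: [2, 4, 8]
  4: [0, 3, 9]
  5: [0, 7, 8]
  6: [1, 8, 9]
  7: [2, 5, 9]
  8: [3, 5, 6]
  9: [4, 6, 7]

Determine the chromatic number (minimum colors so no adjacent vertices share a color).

The Petersen graph contains odd cycles (e.g. the outer 5-cycle), so chi >= 3.
A proper 3-coloring exists (it is a well-known 3-chromatic graph).
Chromatic number = 3.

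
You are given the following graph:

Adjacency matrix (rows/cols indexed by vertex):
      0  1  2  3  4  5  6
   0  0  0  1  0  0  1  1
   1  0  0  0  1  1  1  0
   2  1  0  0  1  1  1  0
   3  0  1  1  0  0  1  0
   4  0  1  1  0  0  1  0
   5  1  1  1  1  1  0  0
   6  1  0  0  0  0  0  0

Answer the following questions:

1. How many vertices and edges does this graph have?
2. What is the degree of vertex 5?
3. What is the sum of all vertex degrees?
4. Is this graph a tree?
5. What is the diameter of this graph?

Count: 7 vertices, 11 edges.
Vertex 5 has neighbors [0, 1, 2, 3, 4], degree = 5.
Handshaking lemma: 2 * 11 = 22.
A tree on 7 vertices has 6 edges. This graph has 11 edges (5 extra). Not a tree.
Diameter (longest shortest path) = 3.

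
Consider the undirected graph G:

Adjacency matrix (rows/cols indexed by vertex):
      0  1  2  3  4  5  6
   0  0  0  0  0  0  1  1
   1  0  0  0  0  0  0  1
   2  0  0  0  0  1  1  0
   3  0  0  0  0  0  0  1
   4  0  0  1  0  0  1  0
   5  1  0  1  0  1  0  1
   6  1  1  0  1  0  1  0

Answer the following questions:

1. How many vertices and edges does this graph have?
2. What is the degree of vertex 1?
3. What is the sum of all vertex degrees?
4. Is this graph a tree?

Count: 7 vertices, 8 edges.
Vertex 1 has neighbors [6], degree = 1.
Handshaking lemma: 2 * 8 = 16.
A tree on 7 vertices has 6 edges. This graph has 8 edges (2 extra). Not a tree.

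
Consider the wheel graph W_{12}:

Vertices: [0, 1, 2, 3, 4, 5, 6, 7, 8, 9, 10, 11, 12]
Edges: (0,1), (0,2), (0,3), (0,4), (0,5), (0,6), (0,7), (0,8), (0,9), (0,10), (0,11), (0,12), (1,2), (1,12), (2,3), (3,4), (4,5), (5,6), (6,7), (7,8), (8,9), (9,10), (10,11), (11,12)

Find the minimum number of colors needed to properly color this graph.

W_{12} = C_{12} plus a hub adjacent to every cycle vertex.
The outer cycle needs 2 colors (even cycle); the hub is adjacent to all of them so needs a fresh color.
Chromatic number = 2 + 1 = 3.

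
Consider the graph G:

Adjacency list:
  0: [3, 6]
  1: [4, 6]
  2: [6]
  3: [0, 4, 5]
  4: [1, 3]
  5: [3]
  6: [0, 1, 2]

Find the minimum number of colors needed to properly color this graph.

The graph has a maximum clique of size 2 (lower bound on chromatic number).
A valid 3-coloring: {0: 1, 1: 1, 2: 1, 3: 0, 4: 2, 5: 1, 6: 0}.
No proper 2-coloring exists (verified by exhaustive search).
Chromatic number = 3.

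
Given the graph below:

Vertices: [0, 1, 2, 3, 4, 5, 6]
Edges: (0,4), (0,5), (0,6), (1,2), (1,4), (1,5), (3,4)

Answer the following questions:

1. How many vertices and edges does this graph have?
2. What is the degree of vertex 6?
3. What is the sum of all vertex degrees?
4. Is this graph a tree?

Count: 7 vertices, 7 edges.
Vertex 6 has neighbors [0], degree = 1.
Handshaking lemma: 2 * 7 = 14.
A tree on 7 vertices has 6 edges. This graph has 7 edges (1 extra). Not a tree.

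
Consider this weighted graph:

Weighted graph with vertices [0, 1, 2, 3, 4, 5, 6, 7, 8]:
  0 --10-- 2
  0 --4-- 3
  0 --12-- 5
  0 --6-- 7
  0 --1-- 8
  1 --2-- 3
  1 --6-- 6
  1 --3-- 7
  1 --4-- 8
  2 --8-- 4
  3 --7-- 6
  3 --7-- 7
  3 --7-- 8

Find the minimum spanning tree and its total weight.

Applying Kruskal's algorithm (sort edges by weight, add if no cycle):
  Add (0,8) w=1
  Add (1,3) w=2
  Add (1,7) w=3
  Add (0,3) w=4
  Skip (1,8) w=4 (creates cycle)
  Skip (0,7) w=6 (creates cycle)
  Add (1,6) w=6
  Skip (3,7) w=7 (creates cycle)
  Skip (3,8) w=7 (creates cycle)
  Skip (3,6) w=7 (creates cycle)
  Add (2,4) w=8
  Add (0,2) w=10
  Add (0,5) w=12
MST weight = 46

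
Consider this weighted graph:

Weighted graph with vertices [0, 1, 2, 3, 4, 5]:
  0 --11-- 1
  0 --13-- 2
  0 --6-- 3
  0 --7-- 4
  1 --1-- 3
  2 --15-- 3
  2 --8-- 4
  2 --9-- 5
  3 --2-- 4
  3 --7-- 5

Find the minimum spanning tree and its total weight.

Applying Kruskal's algorithm (sort edges by weight, add if no cycle):
  Add (1,3) w=1
  Add (3,4) w=2
  Add (0,3) w=6
  Skip (0,4) w=7 (creates cycle)
  Add (3,5) w=7
  Add (2,4) w=8
  Skip (2,5) w=9 (creates cycle)
  Skip (0,1) w=11 (creates cycle)
  Skip (0,2) w=13 (creates cycle)
  Skip (2,3) w=15 (creates cycle)
MST weight = 24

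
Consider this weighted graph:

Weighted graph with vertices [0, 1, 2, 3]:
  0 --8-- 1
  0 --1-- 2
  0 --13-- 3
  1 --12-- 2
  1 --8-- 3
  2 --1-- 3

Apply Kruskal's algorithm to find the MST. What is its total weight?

Applying Kruskal's algorithm (sort edges by weight, add if no cycle):
  Add (0,2) w=1
  Add (2,3) w=1
  Add (0,1) w=8
  Skip (1,3) w=8 (creates cycle)
  Skip (1,2) w=12 (creates cycle)
  Skip (0,3) w=13 (creates cycle)
MST weight = 10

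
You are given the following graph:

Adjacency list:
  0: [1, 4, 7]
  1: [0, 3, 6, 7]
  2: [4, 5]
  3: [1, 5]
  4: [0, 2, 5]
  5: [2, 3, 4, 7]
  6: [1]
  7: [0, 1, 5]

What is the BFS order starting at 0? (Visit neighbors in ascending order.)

BFS from vertex 0 (neighbors processed in ascending order):
Visit order: 0, 1, 4, 7, 3, 6, 2, 5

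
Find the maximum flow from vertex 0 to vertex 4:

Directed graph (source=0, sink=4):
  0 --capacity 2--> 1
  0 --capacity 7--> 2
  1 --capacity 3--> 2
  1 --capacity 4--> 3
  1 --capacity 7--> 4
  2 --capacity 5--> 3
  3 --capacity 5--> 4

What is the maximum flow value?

Computing max flow:
  Flow on (0->1): 2/2
  Flow on (0->2): 5/7
  Flow on (1->4): 2/7
  Flow on (2->3): 5/5
  Flow on (3->4): 5/5
Maximum flow = 7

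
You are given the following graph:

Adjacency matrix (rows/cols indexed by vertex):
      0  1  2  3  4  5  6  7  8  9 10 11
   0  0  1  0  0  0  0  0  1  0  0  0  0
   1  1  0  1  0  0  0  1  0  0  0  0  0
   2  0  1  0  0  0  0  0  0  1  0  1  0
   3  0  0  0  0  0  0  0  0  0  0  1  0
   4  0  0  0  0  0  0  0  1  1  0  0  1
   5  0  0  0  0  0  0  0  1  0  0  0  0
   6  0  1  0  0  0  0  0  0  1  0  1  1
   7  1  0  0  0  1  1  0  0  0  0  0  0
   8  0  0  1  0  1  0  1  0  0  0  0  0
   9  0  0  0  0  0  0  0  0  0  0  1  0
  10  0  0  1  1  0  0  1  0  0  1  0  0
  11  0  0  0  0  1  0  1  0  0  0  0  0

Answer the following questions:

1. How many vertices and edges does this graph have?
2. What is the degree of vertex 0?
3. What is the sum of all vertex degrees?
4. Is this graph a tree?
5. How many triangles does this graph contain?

Count: 12 vertices, 15 edges.
Vertex 0 has neighbors [1, 7], degree = 2.
Handshaking lemma: 2 * 15 = 30.
A tree on 12 vertices has 11 edges. This graph has 15 edges (4 extra). Not a tree.
Number of triangles = 0.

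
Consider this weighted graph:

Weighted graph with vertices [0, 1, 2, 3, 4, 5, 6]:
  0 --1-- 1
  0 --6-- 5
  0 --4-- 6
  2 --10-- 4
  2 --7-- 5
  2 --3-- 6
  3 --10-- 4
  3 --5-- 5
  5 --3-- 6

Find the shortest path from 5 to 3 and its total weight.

Using Dijkstra's algorithm from vertex 5:
Shortest path: 5 -> 3
Total weight: 5 = 5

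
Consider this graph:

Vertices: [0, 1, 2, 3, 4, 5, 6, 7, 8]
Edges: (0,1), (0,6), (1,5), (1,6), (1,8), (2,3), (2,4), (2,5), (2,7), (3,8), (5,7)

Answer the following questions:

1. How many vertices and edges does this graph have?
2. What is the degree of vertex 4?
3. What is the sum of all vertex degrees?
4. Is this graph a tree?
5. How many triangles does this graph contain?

Count: 9 vertices, 11 edges.
Vertex 4 has neighbors [2], degree = 1.
Handshaking lemma: 2 * 11 = 22.
A tree on 9 vertices has 8 edges. This graph has 11 edges (3 extra). Not a tree.
Number of triangles = 2.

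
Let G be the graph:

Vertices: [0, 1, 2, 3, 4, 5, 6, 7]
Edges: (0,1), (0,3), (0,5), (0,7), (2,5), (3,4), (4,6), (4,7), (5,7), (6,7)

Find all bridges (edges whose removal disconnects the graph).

A bridge is an edge whose removal increases the number of connected components.
Bridges found: (0,1), (2,5)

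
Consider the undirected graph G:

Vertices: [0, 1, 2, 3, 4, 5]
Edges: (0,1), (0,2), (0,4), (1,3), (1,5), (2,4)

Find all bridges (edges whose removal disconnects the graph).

A bridge is an edge whose removal increases the number of connected components.
Bridges found: (0,1), (1,3), (1,5)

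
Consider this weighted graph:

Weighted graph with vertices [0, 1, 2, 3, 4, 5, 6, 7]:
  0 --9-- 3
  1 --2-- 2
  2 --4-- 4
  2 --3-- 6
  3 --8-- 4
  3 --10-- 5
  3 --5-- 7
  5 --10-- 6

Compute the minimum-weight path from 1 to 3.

Using Dijkstra's algorithm from vertex 1:
Shortest path: 1 -> 2 -> 4 -> 3
Total weight: 2 + 4 + 8 = 14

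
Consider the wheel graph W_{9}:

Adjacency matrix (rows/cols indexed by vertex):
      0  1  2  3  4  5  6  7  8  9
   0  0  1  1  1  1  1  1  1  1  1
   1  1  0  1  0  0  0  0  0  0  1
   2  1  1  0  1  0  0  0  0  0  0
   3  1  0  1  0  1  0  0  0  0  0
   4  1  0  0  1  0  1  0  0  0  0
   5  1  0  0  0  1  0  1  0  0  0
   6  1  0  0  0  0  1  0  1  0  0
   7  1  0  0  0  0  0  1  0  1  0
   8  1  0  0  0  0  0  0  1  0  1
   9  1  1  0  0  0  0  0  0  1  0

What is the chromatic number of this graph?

W_{9} = C_{9} plus a hub adjacent to every cycle vertex.
The outer cycle needs 3 colors (odd cycle); the hub is adjacent to all of them so needs a fresh color.
Chromatic number = 3 + 1 = 4.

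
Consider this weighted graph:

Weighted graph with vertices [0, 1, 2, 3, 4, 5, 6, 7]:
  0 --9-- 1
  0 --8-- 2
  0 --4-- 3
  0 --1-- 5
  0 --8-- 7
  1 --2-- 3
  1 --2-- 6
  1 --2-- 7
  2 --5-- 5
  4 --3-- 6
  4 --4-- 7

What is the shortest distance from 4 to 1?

Using Dijkstra's algorithm from vertex 4:
Shortest path: 4 -> 6 -> 1
Total weight: 3 + 2 = 5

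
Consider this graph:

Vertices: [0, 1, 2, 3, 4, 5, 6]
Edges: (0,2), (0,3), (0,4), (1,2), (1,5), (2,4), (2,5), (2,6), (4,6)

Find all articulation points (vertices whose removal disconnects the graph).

An articulation point is a vertex whose removal disconnects the graph.
Articulation points: [0, 2]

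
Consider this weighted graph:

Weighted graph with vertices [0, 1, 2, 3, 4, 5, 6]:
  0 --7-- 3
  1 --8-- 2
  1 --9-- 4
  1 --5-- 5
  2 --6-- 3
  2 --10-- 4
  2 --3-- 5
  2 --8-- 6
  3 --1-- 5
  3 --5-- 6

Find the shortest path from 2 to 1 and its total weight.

Using Dijkstra's algorithm from vertex 2:
Shortest path: 2 -> 1
Total weight: 8 = 8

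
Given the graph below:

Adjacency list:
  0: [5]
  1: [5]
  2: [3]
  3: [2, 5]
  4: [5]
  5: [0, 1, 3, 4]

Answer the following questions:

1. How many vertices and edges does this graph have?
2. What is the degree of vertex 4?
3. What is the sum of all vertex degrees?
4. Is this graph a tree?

Count: 6 vertices, 5 edges.
Vertex 4 has neighbors [5], degree = 1.
Handshaking lemma: 2 * 5 = 10.
A graph is a tree iff it is connected and has exactly n-1 edges. This graph is connected (all 6 vertices in one component) and has 6-1 = 5 edges. It is a tree.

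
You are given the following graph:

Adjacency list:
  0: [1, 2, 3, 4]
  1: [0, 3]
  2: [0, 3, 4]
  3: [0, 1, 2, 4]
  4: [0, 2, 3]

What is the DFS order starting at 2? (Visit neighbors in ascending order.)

DFS from vertex 2 (neighbors processed in ascending order):
Visit order: 2, 0, 1, 3, 4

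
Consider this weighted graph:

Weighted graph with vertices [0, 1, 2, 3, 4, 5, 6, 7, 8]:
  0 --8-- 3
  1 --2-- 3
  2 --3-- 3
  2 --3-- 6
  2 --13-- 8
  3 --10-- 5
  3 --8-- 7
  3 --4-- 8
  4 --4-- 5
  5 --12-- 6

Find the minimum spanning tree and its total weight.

Applying Kruskal's algorithm (sort edges by weight, add if no cycle):
  Add (1,3) w=2
  Add (2,3) w=3
  Add (2,6) w=3
  Add (3,8) w=4
  Add (4,5) w=4
  Add (0,3) w=8
  Add (3,7) w=8
  Add (3,5) w=10
  Skip (5,6) w=12 (creates cycle)
  Skip (2,8) w=13 (creates cycle)
MST weight = 42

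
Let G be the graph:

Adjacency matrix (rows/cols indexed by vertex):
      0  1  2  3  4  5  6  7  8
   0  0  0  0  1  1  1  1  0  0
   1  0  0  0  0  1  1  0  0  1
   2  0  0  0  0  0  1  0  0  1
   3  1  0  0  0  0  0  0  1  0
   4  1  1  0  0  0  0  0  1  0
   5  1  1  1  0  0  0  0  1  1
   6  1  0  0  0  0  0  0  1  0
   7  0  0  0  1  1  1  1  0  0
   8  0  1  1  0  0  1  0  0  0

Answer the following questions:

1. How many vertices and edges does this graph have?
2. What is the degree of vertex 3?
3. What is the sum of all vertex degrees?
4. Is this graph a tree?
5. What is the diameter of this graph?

Count: 9 vertices, 14 edges.
Vertex 3 has neighbors [0, 7], degree = 2.
Handshaking lemma: 2 * 14 = 28.
A tree on 9 vertices has 8 edges. This graph has 14 edges (6 extra). Not a tree.
Diameter (longest shortest path) = 3.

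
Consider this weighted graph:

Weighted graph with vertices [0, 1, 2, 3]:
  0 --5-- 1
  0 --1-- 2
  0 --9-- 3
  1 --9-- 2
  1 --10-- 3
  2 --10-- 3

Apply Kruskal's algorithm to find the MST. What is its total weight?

Applying Kruskal's algorithm (sort edges by weight, add if no cycle):
  Add (0,2) w=1
  Add (0,1) w=5
  Add (0,3) w=9
  Skip (1,2) w=9 (creates cycle)
  Skip (1,3) w=10 (creates cycle)
  Skip (2,3) w=10 (creates cycle)
MST weight = 15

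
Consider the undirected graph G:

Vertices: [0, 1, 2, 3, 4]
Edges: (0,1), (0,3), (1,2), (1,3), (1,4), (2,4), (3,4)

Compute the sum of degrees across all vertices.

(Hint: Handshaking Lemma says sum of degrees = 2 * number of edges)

Count edges: 7 edges.
By Handshaking Lemma: sum of degrees = 2 * 7 = 14.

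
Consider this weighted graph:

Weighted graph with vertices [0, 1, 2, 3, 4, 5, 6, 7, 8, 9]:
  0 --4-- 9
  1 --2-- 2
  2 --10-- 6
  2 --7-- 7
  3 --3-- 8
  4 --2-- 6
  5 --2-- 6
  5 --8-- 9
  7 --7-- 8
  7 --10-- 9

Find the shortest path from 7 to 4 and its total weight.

Using Dijkstra's algorithm from vertex 7:
Shortest path: 7 -> 2 -> 6 -> 4
Total weight: 7 + 10 + 2 = 19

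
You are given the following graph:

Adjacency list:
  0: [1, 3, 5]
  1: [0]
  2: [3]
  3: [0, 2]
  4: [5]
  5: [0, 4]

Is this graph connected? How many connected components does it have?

Checking connectivity: the graph has 1 connected component(s).
All vertices are reachable from each other. The graph IS connected.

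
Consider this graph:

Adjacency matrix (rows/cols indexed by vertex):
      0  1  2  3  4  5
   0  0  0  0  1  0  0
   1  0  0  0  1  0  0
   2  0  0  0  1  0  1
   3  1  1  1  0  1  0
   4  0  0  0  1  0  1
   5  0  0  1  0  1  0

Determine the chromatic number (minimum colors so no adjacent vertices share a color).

The graph has a maximum clique of size 2 (lower bound on chromatic number).
A valid 2-coloring: {0: 1, 1: 1, 2: 1, 3: 0, 4: 1, 5: 0}.
Chromatic number = 2.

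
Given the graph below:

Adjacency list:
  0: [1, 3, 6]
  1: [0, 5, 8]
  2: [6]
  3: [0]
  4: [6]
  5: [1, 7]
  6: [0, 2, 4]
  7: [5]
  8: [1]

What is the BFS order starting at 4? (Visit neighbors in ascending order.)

BFS from vertex 4 (neighbors processed in ascending order):
Visit order: 4, 6, 0, 2, 1, 3, 5, 8, 7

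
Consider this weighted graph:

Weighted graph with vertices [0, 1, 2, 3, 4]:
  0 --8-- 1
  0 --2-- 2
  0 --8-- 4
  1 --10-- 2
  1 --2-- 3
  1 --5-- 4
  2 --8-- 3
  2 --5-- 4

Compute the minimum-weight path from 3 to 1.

Using Dijkstra's algorithm from vertex 3:
Shortest path: 3 -> 1
Total weight: 2 = 2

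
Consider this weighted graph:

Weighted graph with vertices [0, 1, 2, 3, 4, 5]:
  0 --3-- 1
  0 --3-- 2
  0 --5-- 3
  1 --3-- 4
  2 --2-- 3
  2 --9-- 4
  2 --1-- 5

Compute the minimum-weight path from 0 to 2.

Using Dijkstra's algorithm from vertex 0:
Shortest path: 0 -> 2
Total weight: 3 = 3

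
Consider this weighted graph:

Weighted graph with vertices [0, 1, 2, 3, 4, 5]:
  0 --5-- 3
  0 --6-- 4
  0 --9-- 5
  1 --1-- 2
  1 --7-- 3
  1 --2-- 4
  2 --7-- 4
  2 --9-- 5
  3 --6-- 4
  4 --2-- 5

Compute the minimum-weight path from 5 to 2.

Using Dijkstra's algorithm from vertex 5:
Shortest path: 5 -> 4 -> 1 -> 2
Total weight: 2 + 2 + 1 = 5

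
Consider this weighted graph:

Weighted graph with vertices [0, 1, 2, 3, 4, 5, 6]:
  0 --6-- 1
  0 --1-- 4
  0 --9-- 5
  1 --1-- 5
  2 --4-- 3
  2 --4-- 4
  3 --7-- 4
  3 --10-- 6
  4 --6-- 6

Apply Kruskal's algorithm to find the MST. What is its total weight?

Applying Kruskal's algorithm (sort edges by weight, add if no cycle):
  Add (0,4) w=1
  Add (1,5) w=1
  Add (2,4) w=4
  Add (2,3) w=4
  Add (0,1) w=6
  Add (4,6) w=6
  Skip (3,4) w=7 (creates cycle)
  Skip (0,5) w=9 (creates cycle)
  Skip (3,6) w=10 (creates cycle)
MST weight = 22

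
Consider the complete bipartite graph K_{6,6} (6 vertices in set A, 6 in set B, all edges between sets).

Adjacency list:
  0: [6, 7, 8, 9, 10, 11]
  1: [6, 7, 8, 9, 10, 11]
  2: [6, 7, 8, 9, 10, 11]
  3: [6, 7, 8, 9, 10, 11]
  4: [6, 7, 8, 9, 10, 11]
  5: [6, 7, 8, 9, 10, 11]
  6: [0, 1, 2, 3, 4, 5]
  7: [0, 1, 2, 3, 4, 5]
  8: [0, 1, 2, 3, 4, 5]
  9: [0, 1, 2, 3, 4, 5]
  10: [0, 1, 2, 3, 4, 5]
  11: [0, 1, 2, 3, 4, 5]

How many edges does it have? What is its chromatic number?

K_{6,6} has 6 * 6 = 36 edges.
Bipartite graphs have chromatic number 2 (color each partition differently).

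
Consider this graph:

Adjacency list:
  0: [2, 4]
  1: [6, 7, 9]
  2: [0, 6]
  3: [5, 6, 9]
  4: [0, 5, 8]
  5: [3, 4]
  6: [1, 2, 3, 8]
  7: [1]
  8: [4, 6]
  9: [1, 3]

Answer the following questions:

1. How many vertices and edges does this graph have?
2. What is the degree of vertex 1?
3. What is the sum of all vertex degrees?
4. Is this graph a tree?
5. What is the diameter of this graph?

Count: 10 vertices, 12 edges.
Vertex 1 has neighbors [6, 7, 9], degree = 3.
Handshaking lemma: 2 * 12 = 24.
A tree on 10 vertices has 9 edges. This graph has 12 edges (3 extra). Not a tree.
Diameter (longest shortest path) = 4.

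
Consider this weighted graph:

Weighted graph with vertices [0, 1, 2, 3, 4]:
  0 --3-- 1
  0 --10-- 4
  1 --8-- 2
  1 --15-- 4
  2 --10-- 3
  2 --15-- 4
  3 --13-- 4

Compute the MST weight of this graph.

Applying Kruskal's algorithm (sort edges by weight, add if no cycle):
  Add (0,1) w=3
  Add (1,2) w=8
  Add (0,4) w=10
  Add (2,3) w=10
  Skip (3,4) w=13 (creates cycle)
  Skip (1,4) w=15 (creates cycle)
  Skip (2,4) w=15 (creates cycle)
MST weight = 31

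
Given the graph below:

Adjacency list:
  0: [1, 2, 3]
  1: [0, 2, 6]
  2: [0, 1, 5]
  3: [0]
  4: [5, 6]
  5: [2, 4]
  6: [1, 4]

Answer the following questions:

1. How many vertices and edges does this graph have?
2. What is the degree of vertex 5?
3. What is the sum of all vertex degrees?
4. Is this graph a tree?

Count: 7 vertices, 8 edges.
Vertex 5 has neighbors [2, 4], degree = 2.
Handshaking lemma: 2 * 8 = 16.
A tree on 7 vertices has 6 edges. This graph has 8 edges (2 extra). Not a tree.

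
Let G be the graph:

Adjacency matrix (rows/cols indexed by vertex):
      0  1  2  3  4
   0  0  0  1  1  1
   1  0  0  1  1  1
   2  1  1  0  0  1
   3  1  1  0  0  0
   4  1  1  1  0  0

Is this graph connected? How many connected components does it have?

Checking connectivity: the graph has 1 connected component(s).
All vertices are reachable from each other. The graph IS connected.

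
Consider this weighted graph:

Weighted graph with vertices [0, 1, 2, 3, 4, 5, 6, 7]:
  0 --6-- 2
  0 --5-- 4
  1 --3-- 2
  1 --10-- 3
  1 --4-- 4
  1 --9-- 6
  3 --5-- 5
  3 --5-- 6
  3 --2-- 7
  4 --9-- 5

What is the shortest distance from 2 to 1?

Using Dijkstra's algorithm from vertex 2:
Shortest path: 2 -> 1
Total weight: 3 = 3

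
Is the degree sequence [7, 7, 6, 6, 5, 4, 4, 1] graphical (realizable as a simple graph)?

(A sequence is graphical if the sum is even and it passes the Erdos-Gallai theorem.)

Sum of degrees = 40. Sum is even but fails Erdos-Gallai. The sequence is NOT graphical.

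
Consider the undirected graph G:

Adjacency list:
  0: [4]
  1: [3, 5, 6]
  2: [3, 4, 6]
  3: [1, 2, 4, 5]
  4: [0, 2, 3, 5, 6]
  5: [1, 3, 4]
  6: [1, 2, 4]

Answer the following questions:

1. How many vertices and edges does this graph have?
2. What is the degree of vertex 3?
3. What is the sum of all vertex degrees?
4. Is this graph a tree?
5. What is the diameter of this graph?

Count: 7 vertices, 11 edges.
Vertex 3 has neighbors [1, 2, 4, 5], degree = 4.
Handshaking lemma: 2 * 11 = 22.
A tree on 7 vertices has 6 edges. This graph has 11 edges (5 extra). Not a tree.
Diameter (longest shortest path) = 3.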